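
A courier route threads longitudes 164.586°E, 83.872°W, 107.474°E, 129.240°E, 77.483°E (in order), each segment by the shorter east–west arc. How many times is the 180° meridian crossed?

2

Leg 1: +164.586° → -83.872°, shortest Δλ = 111.542° (east) — crosses 180°.
Leg 2: -83.872° → +107.474°, shortest Δλ = -168.654° (west) — crosses 180°.
Leg 3: +107.474° → +129.240°, shortest Δλ = 21.766° (east) — does not cross 180°.
Leg 4: +129.240° → +77.483°, shortest Δλ = -51.757° (west) — does not cross 180°.
Total crossings: 2.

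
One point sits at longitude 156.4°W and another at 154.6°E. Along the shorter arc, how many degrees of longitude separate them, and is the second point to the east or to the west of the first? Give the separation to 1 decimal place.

49.0° west

Raw difference: 154.6 − -156.4 = 311.0°.
Normalise into (−180°, 180°]: 311.0° − 360° = -49.0°.
Negative ⇒ the second point lies to the west; separation 49.0°.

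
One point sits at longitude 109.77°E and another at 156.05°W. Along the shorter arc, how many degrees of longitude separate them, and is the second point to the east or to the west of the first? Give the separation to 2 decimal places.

94.18° east

Raw difference: -156.05 − 109.77 = -265.82°.
Normalise into (−180°, 180°]: -265.82° + 360° = 94.18°.
Positive ⇒ the second point lies to the east; separation 94.18°.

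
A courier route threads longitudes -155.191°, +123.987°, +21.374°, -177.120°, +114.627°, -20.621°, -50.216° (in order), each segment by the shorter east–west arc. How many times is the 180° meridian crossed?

3

Leg 1: -155.191° → +123.987°, shortest Δλ = -80.822° (west) — crosses 180°.
Leg 2: +123.987° → +21.374°, shortest Δλ = -102.613° (west) — does not cross 180°.
Leg 3: +21.374° → -177.120°, shortest Δλ = 161.506° (east) — crosses 180°.
Leg 4: -177.120° → +114.627°, shortest Δλ = -68.253° (west) — crosses 180°.
Leg 5: +114.627° → -20.621°, shortest Δλ = -135.248° (west) — does not cross 180°.
Leg 6: -20.621° → -50.216°, shortest Δλ = -29.595° (west) — does not cross 180°.
Total crossings: 3.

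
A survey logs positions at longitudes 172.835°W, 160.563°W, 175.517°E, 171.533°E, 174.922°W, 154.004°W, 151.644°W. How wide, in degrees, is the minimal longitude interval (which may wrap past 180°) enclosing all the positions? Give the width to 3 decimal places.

Sort the longitudes: -174.922°, -172.835°, -160.563°, -154.004°, -151.644°, +171.533°, +175.517°.
Eastward gaps between consecutive values (wrapping around): 2.087°, 12.272°, 6.559°, 2.360°, 323.177°, 3.984°, 9.561°.
Largest gap = 323.177° ⇒ minimal covering band is its complement: 360° − 323.177° = 36.823°.
Band runs from +171.533° eastward to -151.644°, crossing the antimeridian.

36.823°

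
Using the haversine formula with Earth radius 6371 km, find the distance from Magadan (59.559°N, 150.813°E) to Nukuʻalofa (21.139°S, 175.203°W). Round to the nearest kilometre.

9491 km

Δλ = -175.203 − 150.813 = -326.016°; wrapped into (−180°, 180°]: 33.984°.
Δφ = -21.139 − 59.559 = -80.698°.
a = sin²(Δφ/2) + cos φ₁ · cos φ₂ · sin²(Δλ/2) = 0.459539.
c = 2·atan2(√a, √(1−a)) = 1.48979 rad → d = 6371·c ≈ 9491.42 km.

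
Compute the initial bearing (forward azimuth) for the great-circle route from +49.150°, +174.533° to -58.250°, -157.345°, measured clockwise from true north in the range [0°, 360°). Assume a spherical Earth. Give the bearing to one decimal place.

Δλ = -157.345 − 174.533 = -331.878°; wrapped into (−180°, 180°]: 28.122°.
θ = atan2( sin Δλ · cos φ₂ , cos φ₁ · sin φ₂ − sin φ₁ · cos φ₂ · cos Δλ )
  = atan2(0.24803, -0.90725) = 164.710° → normalised to [0°, 360°): 164.710°.

164.7°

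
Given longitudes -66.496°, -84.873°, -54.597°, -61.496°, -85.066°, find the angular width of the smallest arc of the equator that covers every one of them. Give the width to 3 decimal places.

30.469°

Sort the longitudes: -85.066°, -84.873°, -66.496°, -61.496°, -54.597°.
Eastward gaps between consecutive values (wrapping around): 0.193°, 18.377°, 5.000°, 6.899°, 329.531°.
Largest gap = 329.531° ⇒ minimal covering band is its complement: 360° − 329.531° = 30.469°.
Band runs from -85.066° eastward to -54.597°.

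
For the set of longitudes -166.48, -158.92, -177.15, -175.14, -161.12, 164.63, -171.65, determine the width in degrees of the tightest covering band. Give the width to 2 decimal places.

Sort the longitudes: -177.15°, -175.14°, -171.65°, -166.48°, -161.12°, -158.92°, +164.63°.
Eastward gaps between consecutive values (wrapping around): 2.01°, 3.49°, 5.17°, 5.36°, 2.20°, 323.55°, 18.22°.
Largest gap = 323.55° ⇒ minimal covering band is its complement: 360° − 323.55° = 36.45°.
Band runs from +164.63° eastward to -158.92°, crossing the antimeridian.

36.45°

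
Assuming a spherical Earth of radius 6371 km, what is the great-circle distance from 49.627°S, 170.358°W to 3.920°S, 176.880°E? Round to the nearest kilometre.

5223 km

Δλ = 176.880 − -170.358 = 347.238°; wrapped into (−180°, 180°]: -12.762°.
Δφ = -3.920 − -49.627 = 45.707°.
a = sin²(Δφ/2) + cos φ₁ · cos φ₂ · sin²(Δλ/2) = 0.158818.
c = 2·atan2(√a, √(1−a)) = 0.81981 rad → d = 6371·c ≈ 5222.98 km.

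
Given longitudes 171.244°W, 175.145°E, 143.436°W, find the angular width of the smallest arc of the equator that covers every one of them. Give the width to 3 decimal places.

Sort the longitudes: -171.244°, -143.436°, +175.145°.
Eastward gaps between consecutive values (wrapping around): 27.808°, 318.581°, 13.611°.
Largest gap = 318.581° ⇒ minimal covering band is its complement: 360° − 318.581° = 41.419°.
Band runs from +175.145° eastward to -143.436°, crossing the antimeridian.

41.419°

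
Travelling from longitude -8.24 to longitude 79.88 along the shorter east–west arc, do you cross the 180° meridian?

No

Signed shortest Δλ = ((79.88 − -8.24 + 180) mod 360) − 180 = 88.12°.
Going east by 88.12° from -8.24° reaches +79.88° without touching 180°.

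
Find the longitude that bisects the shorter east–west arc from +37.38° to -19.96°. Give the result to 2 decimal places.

+8.71°

Signed shortest Δλ from +37.38° to -19.96° is -57.34°.
Midpoint longitude = +37.38° + (-57.34°)/2 = +37.38° − 28.67° = +8.71°.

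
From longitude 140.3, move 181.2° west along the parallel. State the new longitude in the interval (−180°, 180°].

Start at +140.3°; shift −181.2° → -40.9°.
-40.9° already lies in (−180°, 180°].

-40.9°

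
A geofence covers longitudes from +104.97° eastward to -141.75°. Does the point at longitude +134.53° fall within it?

Band width going east from +104.97° to -141.75°: ((-141.75 − 104.97) mod 360) = 113.28°.
Offset of +134.53° east of the west edge: ((134.53 − 104.97) mod 360) = 29.56°.
29.56° ≤ 113.28° ⇒ inside.

Yes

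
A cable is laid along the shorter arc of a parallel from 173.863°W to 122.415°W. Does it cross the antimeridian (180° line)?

Signed shortest Δλ = ((-122.415 − -173.863 + 180) mod 360) − 180 = 51.448°.
Going east by 51.448° from -173.863° reaches -122.415° without touching 180°.

No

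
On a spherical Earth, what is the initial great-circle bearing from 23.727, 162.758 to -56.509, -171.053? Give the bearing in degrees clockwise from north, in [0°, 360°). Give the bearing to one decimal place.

Δλ = -171.053 − 162.758 = -333.811°; wrapped into (−180°, 180°]: 26.189°.
θ = atan2( sin Δλ · cos φ₂ , cos φ₁ · sin φ₂ − sin φ₁ · cos φ₂ · cos Δλ )
  = atan2(0.24353, -0.96272) = 165.804° → normalised to [0°, 360°): 165.804°.

165.8°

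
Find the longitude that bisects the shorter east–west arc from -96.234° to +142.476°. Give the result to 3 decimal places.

Signed shortest Δλ from -96.234° to +142.476° is -121.290°.
Midpoint longitude = -96.234° + (-121.290°)/2 = -96.234° − 60.645° = -156.879°.
(The naïve average (-96.234 + +142.476)/2 = 23.121° is on the wrong side of the globe.)

-156.879°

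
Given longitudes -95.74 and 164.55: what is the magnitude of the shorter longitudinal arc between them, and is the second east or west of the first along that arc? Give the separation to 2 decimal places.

99.71° west

Raw difference: 164.55 − -95.74 = 260.29°.
Normalise into (−180°, 180°]: 260.29° − 360° = -99.71°.
Negative ⇒ the second point lies to the west; separation 99.71°.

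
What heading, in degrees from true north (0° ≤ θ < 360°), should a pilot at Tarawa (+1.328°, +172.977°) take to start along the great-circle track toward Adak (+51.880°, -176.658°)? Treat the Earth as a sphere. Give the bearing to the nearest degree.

Δλ = -176.658 − 172.977 = -349.635°; wrapped into (−180°, 180°]: 10.365°.
θ = atan2( sin Δλ · cos φ₂ , cos φ₁ · sin φ₂ − sin φ₁ · cos φ₂ · cos Δλ )
  = atan2(0.11107, 0.77244) = 8.182° → normalised to [0°, 360°): 8.182°.

8°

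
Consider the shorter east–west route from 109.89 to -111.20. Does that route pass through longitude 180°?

Naïve |-111.20 − 109.89| = 221.09° > 180°, so the shorter arc goes the other way round — across 180°.
Signed shortest Δλ = ((-111.20 − 109.89 + 180) mod 360) − 180 = 138.91°.
Going east by 138.91° from +109.89° passes through 180° before reaching -111.20°.

Yes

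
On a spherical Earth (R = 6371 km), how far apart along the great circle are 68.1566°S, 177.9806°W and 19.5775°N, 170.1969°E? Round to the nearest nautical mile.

Δλ = 170.1969 − -177.9806 = 348.1775°; wrapped into (−180°, 180°]: -11.8225°.
Δφ = 19.5775 − -68.1566 = 87.7341°.
a = sin²(Δφ/2) + cos φ₁ · cos φ₂ · sin²(Δλ/2) = 0.483950.
c = 2·atan2(√a, √(1−a)) = 1.53869 rad → d = 6371·c ≈ 9802.99 km ≈ 5293.19 nmi.

5293 nmi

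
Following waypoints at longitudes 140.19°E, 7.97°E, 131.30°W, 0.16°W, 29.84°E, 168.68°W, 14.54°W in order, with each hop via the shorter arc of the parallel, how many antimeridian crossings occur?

Leg 1: +140.19° → +7.97°, shortest Δλ = -132.22° (west) — does not cross 180°.
Leg 2: +7.97° → -131.30°, shortest Δλ = -139.27° (west) — does not cross 180°.
Leg 3: -131.30° → -0.16°, shortest Δλ = 131.14° (east) — does not cross 180°.
Leg 4: -0.16° → +29.84°, shortest Δλ = 30.0° (east) — does not cross 180°.
Leg 5: +29.84° → -168.68°, shortest Δλ = 161.48° (east) — crosses 180°.
Leg 6: -168.68° → -14.54°, shortest Δλ = 154.14° (east) — does not cross 180°.
Total crossings: 1.

1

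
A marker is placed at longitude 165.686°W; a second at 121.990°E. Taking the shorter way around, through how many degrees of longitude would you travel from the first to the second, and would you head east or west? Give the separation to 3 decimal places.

72.324° west

Raw difference: 121.990 − -165.686 = 287.676°.
Normalise into (−180°, 180°]: 287.676° − 360° = -72.324°.
Negative ⇒ the second point lies to the west; separation 72.324°.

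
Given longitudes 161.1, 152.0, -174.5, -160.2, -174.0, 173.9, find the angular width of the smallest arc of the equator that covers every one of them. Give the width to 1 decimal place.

Sort the longitudes: -174.5°, -174.0°, -160.2°, +152.0°, +161.1°, +173.9°.
Eastward gaps between consecutive values (wrapping around): 0.5°, 13.8°, 312.2°, 9.1°, 12.8°, 11.6°.
Largest gap = 312.2° ⇒ minimal covering band is its complement: 360° − 312.2° = 47.8°.
Band runs from +152.0° eastward to -160.2°, crossing the antimeridian.

47.8°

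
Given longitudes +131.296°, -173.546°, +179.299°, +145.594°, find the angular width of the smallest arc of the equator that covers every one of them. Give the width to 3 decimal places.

Sort the longitudes: -173.546°, +131.296°, +145.594°, +179.299°.
Eastward gaps between consecutive values (wrapping around): 304.842°, 14.298°, 33.705°, 7.155°.
Largest gap = 304.842° ⇒ minimal covering band is its complement: 360° − 304.842° = 55.158°.
Band runs from +131.296° eastward to -173.546°, crossing the antimeridian.

55.158°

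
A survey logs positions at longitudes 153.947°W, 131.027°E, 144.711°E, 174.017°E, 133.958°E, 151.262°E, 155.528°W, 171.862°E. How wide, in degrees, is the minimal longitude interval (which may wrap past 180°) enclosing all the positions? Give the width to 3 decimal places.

75.026°

Sort the longitudes: -155.528°, -153.947°, +131.027°, +133.958°, +144.711°, +151.262°, +171.862°, +174.017°.
Eastward gaps between consecutive values (wrapping around): 1.581°, 284.974°, 2.931°, 10.753°, 6.551°, 20.600°, 2.155°, 30.455°.
Largest gap = 284.974° ⇒ minimal covering band is its complement: 360° − 284.974° = 75.026°.
Band runs from +131.027° eastward to -153.947°, crossing the antimeridian.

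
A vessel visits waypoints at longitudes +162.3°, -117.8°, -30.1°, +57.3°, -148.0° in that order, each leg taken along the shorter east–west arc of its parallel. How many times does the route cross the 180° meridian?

2

Leg 1: +162.3° → -117.8°, shortest Δλ = 79.9° (east) — crosses 180°.
Leg 2: -117.8° → -30.1°, shortest Δλ = 87.7° (east) — does not cross 180°.
Leg 3: -30.1° → +57.3°, shortest Δλ = 87.4° (east) — does not cross 180°.
Leg 4: +57.3° → -148.0°, shortest Δλ = 154.7° (east) — crosses 180°.
Total crossings: 2.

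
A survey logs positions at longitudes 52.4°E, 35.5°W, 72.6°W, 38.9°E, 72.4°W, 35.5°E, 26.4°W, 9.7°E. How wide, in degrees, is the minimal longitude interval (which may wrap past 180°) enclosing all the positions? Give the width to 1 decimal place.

125.0°

Sort the longitudes: -72.6°, -72.4°, -35.5°, -26.4°, +9.7°, +35.5°, +38.9°, +52.4°.
Eastward gaps between consecutive values (wrapping around): 0.2°, 36.9°, 9.1°, 36.1°, 25.8°, 3.4°, 13.5°, 235.0°.
Largest gap = 235.0° ⇒ minimal covering band is its complement: 360° − 235.0° = 125.0°.
Band runs from -72.6° eastward to +52.4°.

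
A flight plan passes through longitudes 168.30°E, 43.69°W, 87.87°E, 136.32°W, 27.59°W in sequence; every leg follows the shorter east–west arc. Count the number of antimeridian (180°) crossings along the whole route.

2

Leg 1: +168.30° → -43.69°, shortest Δλ = 148.01° (east) — crosses 180°.
Leg 2: -43.69° → +87.87°, shortest Δλ = 131.56° (east) — does not cross 180°.
Leg 3: +87.87° → -136.32°, shortest Δλ = 135.81° (east) — crosses 180°.
Leg 4: -136.32° → -27.59°, shortest Δλ = 108.73° (east) — does not cross 180°.
Total crossings: 2.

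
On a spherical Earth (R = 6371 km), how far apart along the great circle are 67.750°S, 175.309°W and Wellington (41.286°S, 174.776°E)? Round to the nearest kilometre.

3003 km

Δλ = 174.776 − -175.309 = 350.085°; wrapped into (−180°, 180°]: -9.915°.
Δφ = -41.286 − -67.750 = 26.464°.
a = sin²(Δφ/2) + cos φ₁ · cos φ₂ · sin²(Δλ/2) = 0.054518.
c = 2·atan2(√a, √(1−a)) = 0.47133 rad → d = 6371·c ≈ 3002.85 km.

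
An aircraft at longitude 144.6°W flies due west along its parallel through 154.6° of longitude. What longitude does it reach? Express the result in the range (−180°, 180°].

60.8°E

Start at -144.6°; shift −154.6° → -299.2°.
-299.2° lies outside (−180°, 180°]; add 360° → +60.8°.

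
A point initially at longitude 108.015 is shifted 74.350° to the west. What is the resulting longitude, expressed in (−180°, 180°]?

+33.665°

Start at +108.015°; shift −74.350° → +33.665°.
+33.665° already lies in (−180°, 180°].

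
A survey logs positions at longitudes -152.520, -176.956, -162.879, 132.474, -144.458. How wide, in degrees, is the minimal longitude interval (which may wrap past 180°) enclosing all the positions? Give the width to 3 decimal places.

Sort the longitudes: -176.956°, -162.879°, -152.520°, -144.458°, +132.474°.
Eastward gaps between consecutive values (wrapping around): 14.077°, 10.359°, 8.062°, 276.932°, 50.570°.
Largest gap = 276.932° ⇒ minimal covering band is its complement: 360° − 276.932° = 83.068°.
Band runs from +132.474° eastward to -144.458°, crossing the antimeridian.

83.068°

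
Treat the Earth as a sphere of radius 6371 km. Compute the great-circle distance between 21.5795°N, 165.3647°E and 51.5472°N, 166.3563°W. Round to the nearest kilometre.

Δλ = -166.3563 − 165.3647 = -331.7210°; wrapped into (−180°, 180°]: 28.2790°.
Δφ = 51.5472 − 21.5795 = 29.9677°.
a = sin²(Δφ/2) + cos φ₁ · cos φ₂ · sin²(Δλ/2) = 0.101355.
c = 2·atan2(√a, √(1−a)) = 0.64800 rad → d = 6371·c ≈ 4128.44 km.

4128 km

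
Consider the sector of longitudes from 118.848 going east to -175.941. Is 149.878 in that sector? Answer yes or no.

Yes

Band width going east from +118.848° to -175.941°: ((-175.941 − 118.848) mod 360) = 65.211°.
Offset of +149.878° east of the west edge: ((149.878 − 118.848) mod 360) = 31.030°.
31.030° ≤ 65.211° ⇒ inside.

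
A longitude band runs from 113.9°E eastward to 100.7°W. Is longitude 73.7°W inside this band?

No

Band width going east from +113.9° to -100.7°: ((-100.7 − 113.9) mod 360) = 145.4°.
Offset of -73.7° east of the west edge: ((-73.7 − 113.9) mod 360) = 172.4°.
172.4° > 145.4° ⇒ outside.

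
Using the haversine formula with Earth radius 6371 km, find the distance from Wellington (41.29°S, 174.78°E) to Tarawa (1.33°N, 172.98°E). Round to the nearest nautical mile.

2561 nmi

Δλ = 172.98 − 174.78 = -1.80°.
Δφ = 1.33 − -41.29 = 42.62°.
a = sin²(Δφ/2) + cos φ₁ · cos φ₂ · sin²(Δλ/2) = 0.132255.
c = 2·atan2(√a, √(1−a)) = 0.74441 rad → d = 6371·c ≈ 4742.61 km ≈ 2560.81 nmi.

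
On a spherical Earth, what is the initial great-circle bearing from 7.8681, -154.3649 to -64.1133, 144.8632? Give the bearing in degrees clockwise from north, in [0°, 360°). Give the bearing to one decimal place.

202.5°

Δλ = 144.8632 − -154.3649 = 299.2281°; wrapped into (−180°, 180°]: -60.7719°.
θ = atan2( sin Δλ · cos φ₂ , cos φ₁ · sin φ₂ − sin φ₁ · cos φ₂ · cos Δλ )
  = atan2(-0.38101, -0.92037) = -157.512° → normalised to [0°, 360°): 202.488°.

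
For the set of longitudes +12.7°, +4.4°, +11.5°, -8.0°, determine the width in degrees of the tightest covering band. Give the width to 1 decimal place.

Sort the longitudes: -8.0°, +4.4°, +11.5°, +12.7°.
Eastward gaps between consecutive values (wrapping around): 12.4°, 7.1°, 1.2°, 339.3°.
Largest gap = 339.3° ⇒ minimal covering band is its complement: 360° − 339.3° = 20.7°.
Band runs from -8.0° eastward to +12.7°.

20.7°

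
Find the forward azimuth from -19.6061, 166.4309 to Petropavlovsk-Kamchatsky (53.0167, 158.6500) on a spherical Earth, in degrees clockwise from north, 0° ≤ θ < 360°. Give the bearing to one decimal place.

Δλ = 158.6500 − 166.4309 = -7.7809°.
θ = atan2( sin Δλ · cos φ₂ , cos φ₁ · sin φ₂ − sin φ₁ · cos φ₂ · cos Δλ )
  = atan2(-0.08145, 0.95250) = -4.887° → normalised to [0°, 360°): 355.113°.

355.1°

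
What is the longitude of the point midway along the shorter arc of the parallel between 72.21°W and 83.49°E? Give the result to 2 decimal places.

5.64°E

Signed shortest Δλ from -72.21° to +83.49° is +155.70°.
Midpoint longitude = -72.21° + (+155.70°)/2 = -72.21° + 77.85° = +5.64°.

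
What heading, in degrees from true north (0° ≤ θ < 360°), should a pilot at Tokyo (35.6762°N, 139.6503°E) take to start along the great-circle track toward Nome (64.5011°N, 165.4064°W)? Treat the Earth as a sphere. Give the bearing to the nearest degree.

31°

Δλ = -165.4064 − 139.6503 = -305.0567°; wrapped into (−180°, 180°]: 54.9433°.
θ = atan2( sin Δλ · cos φ₂ , cos φ₁ · sin φ₂ − sin φ₁ · cos φ₂ · cos Δλ )
  = atan2(0.35240, 0.58899) = 30.892° → normalised to [0°, 360°): 30.892°.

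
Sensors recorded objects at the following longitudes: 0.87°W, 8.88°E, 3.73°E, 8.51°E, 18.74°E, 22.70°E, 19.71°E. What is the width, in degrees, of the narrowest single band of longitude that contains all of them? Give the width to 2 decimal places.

Sort the longitudes: -0.87°, +3.73°, +8.51°, +8.88°, +18.74°, +19.71°, +22.70°.
Eastward gaps between consecutive values (wrapping around): 4.60°, 4.78°, 0.37°, 9.86°, 0.97°, 2.99°, 336.43°.
Largest gap = 336.43° ⇒ minimal covering band is its complement: 360° − 336.43° = 23.57°.
Band runs from -0.87° eastward to +22.70°.

23.57°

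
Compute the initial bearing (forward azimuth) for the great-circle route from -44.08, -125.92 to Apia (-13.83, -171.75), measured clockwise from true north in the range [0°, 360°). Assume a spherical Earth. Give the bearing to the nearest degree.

293°

Δλ = -171.75 − -125.92 = -45.83°.
θ = atan2( sin Δλ · cos φ₂ , cos φ₁ · sin φ₂ − sin φ₁ · cos φ₂ · cos Δλ )
  = atan2(-0.69648, 0.29896) = -66.769° → normalised to [0°, 360°): 293.231°.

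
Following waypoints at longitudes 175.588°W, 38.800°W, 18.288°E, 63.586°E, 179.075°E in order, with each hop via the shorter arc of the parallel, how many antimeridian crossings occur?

0

Leg 1: -175.588° → -38.800°, shortest Δλ = 136.788° (east) — does not cross 180°.
Leg 2: -38.800° → +18.288°, shortest Δλ = 57.088° (east) — does not cross 180°.
Leg 3: +18.288° → +63.586°, shortest Δλ = 45.298° (east) — does not cross 180°.
Leg 4: +63.586° → +179.075°, shortest Δλ = 115.489° (east) — does not cross 180°.
Total crossings: 0.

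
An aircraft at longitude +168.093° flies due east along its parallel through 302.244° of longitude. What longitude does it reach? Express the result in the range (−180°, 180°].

Start at +168.093°; shift +302.244° → +470.337°.
+470.337° lies outside (−180°, 180°]; subtract 360° → +110.337°.

+110.337°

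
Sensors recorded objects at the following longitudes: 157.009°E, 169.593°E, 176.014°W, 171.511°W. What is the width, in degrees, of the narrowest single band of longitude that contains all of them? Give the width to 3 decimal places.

Sort the longitudes: -176.014°, -171.511°, +157.009°, +169.593°.
Eastward gaps between consecutive values (wrapping around): 4.503°, 328.520°, 12.584°, 14.393°.
Largest gap = 328.520° ⇒ minimal covering band is its complement: 360° − 328.520° = 31.480°.
Band runs from +157.009° eastward to -171.511°, crossing the antimeridian.

31.480°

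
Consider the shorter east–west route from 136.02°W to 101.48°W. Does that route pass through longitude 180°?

No

Signed shortest Δλ = ((-101.48 − -136.02 + 180) mod 360) − 180 = 34.54°.
Going east by 34.54° from -136.02° reaches -101.48° without touching 180°.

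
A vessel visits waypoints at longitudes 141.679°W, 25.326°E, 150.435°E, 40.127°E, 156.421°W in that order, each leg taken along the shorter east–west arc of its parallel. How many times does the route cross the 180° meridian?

1

Leg 1: -141.679° → +25.326°, shortest Δλ = 167.005° (east) — does not cross 180°.
Leg 2: +25.326° → +150.435°, shortest Δλ = 125.109° (east) — does not cross 180°.
Leg 3: +150.435° → +40.127°, shortest Δλ = -110.308° (west) — does not cross 180°.
Leg 4: +40.127° → -156.421°, shortest Δλ = 163.452° (east) — crosses 180°.
Total crossings: 1.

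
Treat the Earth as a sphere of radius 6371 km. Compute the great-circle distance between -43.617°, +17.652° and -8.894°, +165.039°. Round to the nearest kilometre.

Δλ = 165.039 − 17.652 = 147.387°.
Δφ = -8.894 − -43.617 = 34.723°.
a = sin²(Δφ/2) + cos φ₁ · cos φ₂ · sin²(Δλ/2) = 0.747917.
c = 2·atan2(√a, √(1−a)) = 2.08959 rad → d = 6371·c ≈ 13312.78 km.

13313 km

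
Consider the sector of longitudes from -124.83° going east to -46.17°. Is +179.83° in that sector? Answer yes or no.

Band width going east from -124.83° to -46.17°: ((-46.17 − -124.83) mod 360) = 78.66°.
Offset of +179.83° east of the west edge: ((179.83 − -124.83) mod 360) = 304.66°.
304.66° > 78.66° ⇒ outside.

No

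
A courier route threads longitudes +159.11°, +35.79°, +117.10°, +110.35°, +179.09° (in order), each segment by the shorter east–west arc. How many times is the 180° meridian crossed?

Leg 1: +159.11° → +35.79°, shortest Δλ = -123.32° (west) — does not cross 180°.
Leg 2: +35.79° → +117.10°, shortest Δλ = 81.31° (east) — does not cross 180°.
Leg 3: +117.10° → +110.35°, shortest Δλ = -6.75° (west) — does not cross 180°.
Leg 4: +110.35° → +179.09°, shortest Δλ = 68.74° (east) — does not cross 180°.
Total crossings: 0.

0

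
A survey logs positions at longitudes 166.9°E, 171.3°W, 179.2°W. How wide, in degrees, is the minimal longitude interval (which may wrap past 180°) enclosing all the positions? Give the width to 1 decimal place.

Sort the longitudes: -179.2°, -171.3°, +166.9°.
Eastward gaps between consecutive values (wrapping around): 7.9°, 338.2°, 13.9°.
Largest gap = 338.2° ⇒ minimal covering band is its complement: 360° − 338.2° = 21.8°.
Band runs from +166.9° eastward to -171.3°, crossing the antimeridian.

21.8°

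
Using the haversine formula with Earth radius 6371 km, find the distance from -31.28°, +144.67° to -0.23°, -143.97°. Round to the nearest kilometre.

8231 km

Δλ = -143.97 − 144.67 = -288.64°; wrapped into (−180°, 180°]: 71.36°.
Δφ = -0.23 − -31.28 = 31.05°.
a = sin²(Δφ/2) + cos φ₁ · cos φ₂ · sin²(Δλ/2) = 0.362379.
c = 2·atan2(√a, √(1−a)) = 1.29195 rad → d = 6371·c ≈ 8231.04 km.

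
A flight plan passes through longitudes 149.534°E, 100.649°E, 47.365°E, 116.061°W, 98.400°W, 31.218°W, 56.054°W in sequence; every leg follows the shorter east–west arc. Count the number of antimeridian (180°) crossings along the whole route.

0

Leg 1: +149.534° → +100.649°, shortest Δλ = -48.885° (west) — does not cross 180°.
Leg 2: +100.649° → +47.365°, shortest Δλ = -53.284° (west) — does not cross 180°.
Leg 3: +47.365° → -116.061°, shortest Δλ = -163.426° (west) — does not cross 180°.
Leg 4: -116.061° → -98.400°, shortest Δλ = 17.661° (east) — does not cross 180°.
Leg 5: -98.400° → -31.218°, shortest Δλ = 67.182° (east) — does not cross 180°.
Leg 6: -31.218° → -56.054°, shortest Δλ = -24.836° (west) — does not cross 180°.
Total crossings: 0.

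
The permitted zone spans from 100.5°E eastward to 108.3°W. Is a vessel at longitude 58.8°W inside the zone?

Band width going east from +100.5° to -108.3°: ((-108.3 − 100.5) mod 360) = 151.2°.
Offset of -58.8° east of the west edge: ((-58.8 − 100.5) mod 360) = 200.7°.
200.7° > 151.2° ⇒ outside.

No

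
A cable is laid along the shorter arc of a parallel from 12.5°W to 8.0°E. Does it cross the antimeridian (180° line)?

Signed shortest Δλ = ((8.0 − -12.5 + 180) mod 360) − 180 = 20.5°.
Going east by 20.5° from -12.5° reaches +8.0° without touching 180°.

No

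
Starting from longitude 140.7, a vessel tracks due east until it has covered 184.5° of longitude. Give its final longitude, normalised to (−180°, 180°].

-34.8°

Start at +140.7°; shift +184.5° → +325.2°.
+325.2° lies outside (−180°, 180°]; subtract 360° → -34.8°.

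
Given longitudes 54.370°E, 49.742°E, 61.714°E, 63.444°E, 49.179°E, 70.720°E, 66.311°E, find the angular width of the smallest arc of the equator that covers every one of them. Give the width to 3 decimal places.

21.541°

Sort the longitudes: +49.179°, +49.742°, +54.370°, +61.714°, +63.444°, +66.311°, +70.720°.
Eastward gaps between consecutive values (wrapping around): 0.563°, 4.628°, 7.344°, 1.730°, 2.867°, 4.409°, 338.459°.
Largest gap = 338.459° ⇒ minimal covering band is its complement: 360° − 338.459° = 21.541°.
Band runs from +49.179° eastward to +70.720°.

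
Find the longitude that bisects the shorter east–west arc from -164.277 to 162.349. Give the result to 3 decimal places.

Signed shortest Δλ from -164.277° to +162.349° is -33.374°.
Midpoint longitude = -164.277° + (-33.374°)/2 = -164.277° − 16.687° = -180.964°.
Normalise into (−180°, 180°]: +179.036°.
(The naïve average (-164.277 + +162.349)/2 = -0.964° is on the wrong side of the globe.)

+179.036°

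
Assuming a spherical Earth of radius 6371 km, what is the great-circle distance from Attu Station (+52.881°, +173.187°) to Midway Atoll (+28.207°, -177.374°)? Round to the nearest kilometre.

2852 km

Δλ = -177.374 − 173.187 = -350.561°; wrapped into (−180°, 180°]: 9.439°.
Δφ = 28.207 − 52.881 = -24.674°.
a = sin²(Δφ/2) + cos φ₁ · cos φ₂ · sin²(Δλ/2) = 0.049251.
c = 2·atan2(√a, √(1−a)) = 0.44758 rad → d = 6371·c ≈ 2851.53 km.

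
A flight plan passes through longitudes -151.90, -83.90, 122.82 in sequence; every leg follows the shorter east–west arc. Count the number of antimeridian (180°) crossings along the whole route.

Leg 1: -151.90° → -83.90°, shortest Δλ = 68.0° (east) — does not cross 180°.
Leg 2: -83.90° → +122.82°, shortest Δλ = -153.28° (west) — crosses 180°.
Total crossings: 1.

1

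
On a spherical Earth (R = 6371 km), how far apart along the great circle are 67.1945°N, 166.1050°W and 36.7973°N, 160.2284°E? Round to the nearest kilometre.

3987 km

Δλ = 160.2284 − -166.1050 = 326.3334°; wrapped into (−180°, 180°]: -33.6666°.
Δφ = 36.7973 − 67.1945 = -30.3972°.
a = sin²(Δφ/2) + cos φ₁ · cos φ₂ · sin²(Δλ/2) = 0.094759.
c = 2·atan2(√a, √(1−a)) = 0.62582 rad → d = 6371·c ≈ 3987.12 km.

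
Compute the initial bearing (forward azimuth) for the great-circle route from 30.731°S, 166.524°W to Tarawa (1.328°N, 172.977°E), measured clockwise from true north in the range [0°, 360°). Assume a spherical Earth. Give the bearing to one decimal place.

324.9°

Δλ = 172.977 − -166.524 = 339.501°; wrapped into (−180°, 180°]: -20.499°.
θ = atan2( sin Δλ · cos φ₂ , cos φ₁ · sin φ₂ − sin φ₁ · cos φ₂ · cos Δλ )
  = atan2(-0.35010, 0.49844) = -35.083° → normalised to [0°, 360°): 324.917°.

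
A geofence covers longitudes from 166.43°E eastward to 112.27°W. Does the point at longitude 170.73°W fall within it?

Yes

Band width going east from +166.43° to -112.27°: ((-112.27 − 166.43) mod 360) = 81.30°.
Offset of -170.73° east of the west edge: ((-170.73 − 166.43) mod 360) = 22.84°.
22.84° ≤ 81.30° ⇒ inside.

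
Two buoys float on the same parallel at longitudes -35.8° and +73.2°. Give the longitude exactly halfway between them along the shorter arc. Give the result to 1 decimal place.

+18.7°

Signed shortest Δλ from -35.8° to +73.2° is +109.0°.
Midpoint longitude = -35.8° + (+109.0°)/2 = -35.8° + 54.5° = +18.7°.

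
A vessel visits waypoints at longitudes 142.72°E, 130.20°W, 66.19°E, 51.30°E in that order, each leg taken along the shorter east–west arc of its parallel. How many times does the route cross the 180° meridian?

2

Leg 1: +142.72° → -130.20°, shortest Δλ = 87.08° (east) — crosses 180°.
Leg 2: -130.20° → +66.19°, shortest Δλ = -163.61° (west) — crosses 180°.
Leg 3: +66.19° → +51.30°, shortest Δλ = -14.89° (west) — does not cross 180°.
Total crossings: 2.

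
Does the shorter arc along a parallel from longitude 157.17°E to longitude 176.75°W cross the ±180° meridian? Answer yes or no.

Naïve |-176.75 − 157.17| = 333.92° > 180°, so the shorter arc goes the other way round — across 180°.
Signed shortest Δλ = ((-176.75 − 157.17 + 180) mod 360) − 180 = 26.08°.
Going east by 26.08° from +157.17° passes through 180° before reaching -176.75°.

Yes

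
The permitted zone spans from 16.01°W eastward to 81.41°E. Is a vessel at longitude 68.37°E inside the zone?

Band width going east from -16.01° to +81.41°: ((81.41 − -16.01) mod 360) = 97.42°.
Offset of +68.37° east of the west edge: ((68.37 − -16.01) mod 360) = 84.38°.
84.38° ≤ 97.42° ⇒ inside.

Yes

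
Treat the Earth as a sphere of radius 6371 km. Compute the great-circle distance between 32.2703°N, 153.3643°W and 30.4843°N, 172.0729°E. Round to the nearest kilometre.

3273 km

Δλ = 172.0729 − -153.3643 = 325.4372°; wrapped into (−180°, 180°]: -34.5628°.
Δφ = 30.4843 − 32.2703 = -1.7860°.
a = sin²(Δφ/2) + cos φ₁ · cos φ₂ · sin²(Δλ/2) = 0.064545.
c = 2·atan2(√a, √(1−a)) = 0.51375 rad → d = 6371·c ≈ 3273.08 km.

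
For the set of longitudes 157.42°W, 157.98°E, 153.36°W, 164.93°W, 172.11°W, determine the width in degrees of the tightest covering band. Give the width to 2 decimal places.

Sort the longitudes: -172.11°, -164.93°, -157.42°, -153.36°, +157.98°.
Eastward gaps between consecutive values (wrapping around): 7.18°, 7.51°, 4.06°, 311.34°, 29.91°.
Largest gap = 311.34° ⇒ minimal covering band is its complement: 360° − 311.34° = 48.66°.
Band runs from +157.98° eastward to -153.36°, crossing the antimeridian.

48.66°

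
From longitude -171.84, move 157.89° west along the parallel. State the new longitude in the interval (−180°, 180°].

Start at -171.84°; shift −157.89° → -329.73°.
-329.73° lies outside (−180°, 180°]; add 360° → +30.27°.

+30.27°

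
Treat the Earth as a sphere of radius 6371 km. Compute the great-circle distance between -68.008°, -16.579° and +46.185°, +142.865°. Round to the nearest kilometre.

17320 km

Δλ = 142.865 − -16.579 = 159.444°.
Δφ = 46.185 − -68.008 = 114.193°.
a = sin²(Δφ/2) + cos φ₁ · cos φ₂ · sin²(Δλ/2) = 0.955915.
c = 2·atan2(√a, √(1−a)) = 2.71851 rad → d = 6371·c ≈ 17319.65 km.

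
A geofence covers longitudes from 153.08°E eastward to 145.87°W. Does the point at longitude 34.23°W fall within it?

Band width going east from +153.08° to -145.87°: ((-145.87 − 153.08) mod 360) = 61.05°.
Offset of -34.23° east of the west edge: ((-34.23 − 153.08) mod 360) = 172.69°.
172.69° > 61.05° ⇒ outside.

No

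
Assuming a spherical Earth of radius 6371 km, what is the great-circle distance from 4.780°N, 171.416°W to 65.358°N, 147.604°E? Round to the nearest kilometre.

Δλ = 147.604 − -171.416 = 319.020°; wrapped into (−180°, 180°]: -40.980°.
Δφ = 65.358 − 4.780 = 60.578°.
a = sin²(Δφ/2) + cos φ₁ · cos φ₂ · sin²(Δλ/2) = 0.305292.
c = 2·atan2(√a, √(1−a)) = 1.17080 rad → d = 6371·c ≈ 7459.16 km.

7459 km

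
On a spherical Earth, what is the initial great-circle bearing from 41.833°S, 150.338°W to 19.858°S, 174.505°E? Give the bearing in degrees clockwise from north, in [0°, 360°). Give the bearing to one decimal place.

295.6°

Δλ = 174.505 − -150.338 = 324.843°; wrapped into (−180°, 180°]: -35.157°.
θ = atan2( sin Δλ · cos φ₂ , cos φ₁ · sin φ₂ − sin φ₁ · cos φ₂ · cos Δλ )
  = atan2(-0.54158, 0.25977) = -64.375° → normalised to [0°, 360°): 295.625°.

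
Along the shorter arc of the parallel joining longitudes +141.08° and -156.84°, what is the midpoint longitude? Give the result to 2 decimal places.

Signed shortest Δλ from +141.08° to -156.84° is +62.08°.
Midpoint longitude = +141.08° + (+62.08°)/2 = +141.08° + 31.04° = +172.12°.
(The naïve average (+141.08 + -156.84)/2 = -7.88° is on the wrong side of the globe.)

+172.12°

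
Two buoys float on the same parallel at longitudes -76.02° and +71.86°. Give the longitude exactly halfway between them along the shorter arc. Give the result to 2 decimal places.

-2.08°

Signed shortest Δλ from -76.02° to +71.86° is +147.88°.
Midpoint longitude = -76.02° + (+147.88°)/2 = -76.02° + 73.94° = -2.08°.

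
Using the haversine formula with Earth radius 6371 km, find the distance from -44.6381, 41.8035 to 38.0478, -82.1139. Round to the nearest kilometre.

Δλ = -82.1139 − 41.8035 = -123.9174°.
Δφ = 38.0478 − -44.6381 = 82.6859°.
a = sin²(Δφ/2) + cos φ₁ · cos φ₂ · sin²(Δλ/2) = 0.872858.
c = 2·atan2(√a, √(1−a)) = 2.41240 rad → d = 6371·c ≈ 15369.43 km.

15369 km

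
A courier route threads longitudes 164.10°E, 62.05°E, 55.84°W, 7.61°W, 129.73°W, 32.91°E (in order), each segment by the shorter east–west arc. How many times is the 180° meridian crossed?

0

Leg 1: +164.10° → +62.05°, shortest Δλ = -102.05° (west) — does not cross 180°.
Leg 2: +62.05° → -55.84°, shortest Δλ = -117.89° (west) — does not cross 180°.
Leg 3: -55.84° → -7.61°, shortest Δλ = 48.23° (east) — does not cross 180°.
Leg 4: -7.61° → -129.73°, shortest Δλ = -122.12° (west) — does not cross 180°.
Leg 5: -129.73° → +32.91°, shortest Δλ = 162.64° (east) — does not cross 180°.
Total crossings: 0.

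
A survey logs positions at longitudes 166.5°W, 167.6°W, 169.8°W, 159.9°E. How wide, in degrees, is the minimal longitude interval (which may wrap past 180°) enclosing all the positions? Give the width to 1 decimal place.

Sort the longitudes: -169.8°, -167.6°, -166.5°, +159.9°.
Eastward gaps between consecutive values (wrapping around): 2.2°, 1.1°, 326.4°, 30.3°.
Largest gap = 326.4° ⇒ minimal covering band is its complement: 360° − 326.4° = 33.6°.
Band runs from +159.9° eastward to -166.5°, crossing the antimeridian.

33.6°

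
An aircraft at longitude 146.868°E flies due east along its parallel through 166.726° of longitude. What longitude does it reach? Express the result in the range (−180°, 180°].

46.406°W

Start at +146.868°; shift +166.726° → +313.594°.
+313.594° lies outside (−180°, 180°]; subtract 360° → -46.406°.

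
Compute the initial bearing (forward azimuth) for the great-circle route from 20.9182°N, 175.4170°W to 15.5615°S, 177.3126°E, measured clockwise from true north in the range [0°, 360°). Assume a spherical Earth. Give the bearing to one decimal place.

Δλ = 177.3126 − -175.4170 = 352.7296°; wrapped into (−180°, 180°]: -7.2704°.
θ = atan2( sin Δλ · cos φ₂ , cos φ₁ · sin φ₂ − sin φ₁ · cos φ₂ · cos Δλ )
  = atan2(-0.12191, -0.59177) = -168.359° → normalised to [0°, 360°): 191.641°.

191.6°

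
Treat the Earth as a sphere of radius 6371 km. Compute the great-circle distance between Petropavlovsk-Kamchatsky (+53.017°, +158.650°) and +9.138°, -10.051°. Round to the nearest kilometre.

Δλ = -10.051 − 158.650 = -168.701°.
Δφ = 9.138 − 53.017 = -43.879°.
a = sin²(Δφ/2) + cos φ₁ · cos φ₂ · sin²(Δλ/2) = 0.727785.
c = 2·atan2(√a, √(1−a)) = 2.04381 rad → d = 6371·c ≈ 13021.10 km.

13021 km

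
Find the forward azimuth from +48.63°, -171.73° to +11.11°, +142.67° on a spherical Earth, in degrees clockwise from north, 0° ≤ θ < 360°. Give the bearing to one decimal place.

Δλ = 142.67 − -171.73 = 314.40°; wrapped into (−180°, 180°]: -45.60°.
θ = atan2( sin Δλ · cos φ₂ , cos φ₁ · sin φ₂ − sin φ₁ · cos φ₂ · cos Δλ )
  = atan2(-0.70108, -0.38787) = -118.953° → normalised to [0°, 360°): 241.047°.

241.0°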